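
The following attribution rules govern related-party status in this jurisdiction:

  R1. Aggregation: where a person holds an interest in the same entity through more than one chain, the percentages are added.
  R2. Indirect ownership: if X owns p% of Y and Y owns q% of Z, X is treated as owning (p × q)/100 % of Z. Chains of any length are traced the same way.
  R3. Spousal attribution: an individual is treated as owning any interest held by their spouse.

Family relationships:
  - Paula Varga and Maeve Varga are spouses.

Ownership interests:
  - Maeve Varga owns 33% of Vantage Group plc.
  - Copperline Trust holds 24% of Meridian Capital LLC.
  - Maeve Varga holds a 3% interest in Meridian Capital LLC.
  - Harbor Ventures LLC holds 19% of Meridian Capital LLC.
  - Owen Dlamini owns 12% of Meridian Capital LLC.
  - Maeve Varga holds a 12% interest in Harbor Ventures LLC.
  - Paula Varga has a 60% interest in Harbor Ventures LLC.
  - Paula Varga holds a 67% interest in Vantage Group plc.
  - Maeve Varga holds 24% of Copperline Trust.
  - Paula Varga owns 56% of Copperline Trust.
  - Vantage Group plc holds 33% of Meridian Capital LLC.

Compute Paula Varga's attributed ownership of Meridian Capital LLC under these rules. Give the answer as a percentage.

By spousal attribution (R3), Paula Varga is treated as also owning Maeve Varga's interest in Vantage Group plc, giving 67% + 33% = 100%.
By spousal attribution (R3), Paula Varga is treated as also owning Maeve Varga's interest in Harbor Ventures LLC, giving 60% + 12% = 72%.
By spousal attribution (R3), Paula Varga is treated as also owning Maeve Varga's interest in Copperline Trust, giving 56% + 24% = 80%.
By spousal attribution (R3), Paula Varga is treated as owning Maeve Varga's 3% interest in Meridian Capital LLC.
Chain via Vantage Group plc (R2): 100% × 33% = 33% of Meridian Capital LLC.
Chain via Harbor Ventures LLC (R2): 72% × 19% = 13.68% of Meridian Capital LLC.
Chain via Copperline Trust (R2): 80% × 24% = 19.2% of Meridian Capital LLC.
Direct interest in Meridian Capital LLC: 3%.
Aggregating (R1): 33% + 13.68% + 19.2% + 3% = 68.88%.

68.88%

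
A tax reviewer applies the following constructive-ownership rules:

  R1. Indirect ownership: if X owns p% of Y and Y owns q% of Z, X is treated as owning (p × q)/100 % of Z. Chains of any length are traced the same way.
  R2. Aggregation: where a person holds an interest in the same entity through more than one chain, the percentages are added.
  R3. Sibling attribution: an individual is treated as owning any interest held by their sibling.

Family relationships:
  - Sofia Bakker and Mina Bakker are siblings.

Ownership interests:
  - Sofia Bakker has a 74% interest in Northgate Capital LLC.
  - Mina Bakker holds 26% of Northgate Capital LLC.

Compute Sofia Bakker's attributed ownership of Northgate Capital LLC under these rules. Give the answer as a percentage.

By sibling attribution (R3), Sofia Bakker is treated as also owning Mina Bakker's interest in Northgate Capital LLC, giving 74% + 26% = 100%.
Direct interest in Northgate Capital LLC: 100%.

100%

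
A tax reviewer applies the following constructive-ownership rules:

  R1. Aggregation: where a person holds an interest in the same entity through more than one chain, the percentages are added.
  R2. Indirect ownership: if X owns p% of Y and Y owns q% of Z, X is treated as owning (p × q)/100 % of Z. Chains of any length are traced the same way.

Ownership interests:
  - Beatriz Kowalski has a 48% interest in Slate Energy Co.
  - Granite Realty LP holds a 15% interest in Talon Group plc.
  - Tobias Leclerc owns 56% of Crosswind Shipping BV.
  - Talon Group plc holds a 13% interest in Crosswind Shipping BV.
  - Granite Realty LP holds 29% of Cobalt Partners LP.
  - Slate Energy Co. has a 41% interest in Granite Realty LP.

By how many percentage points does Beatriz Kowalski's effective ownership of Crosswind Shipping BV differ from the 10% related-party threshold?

Chain via Slate Energy Co. → Granite Realty LP → Talon Group plc (R2): 48% × 41% × 15% × 13% = 0.38376% of Crosswind Shipping BV.
0.38376% falls short of the 10% threshold by 9.61624 percentage points.

9.61624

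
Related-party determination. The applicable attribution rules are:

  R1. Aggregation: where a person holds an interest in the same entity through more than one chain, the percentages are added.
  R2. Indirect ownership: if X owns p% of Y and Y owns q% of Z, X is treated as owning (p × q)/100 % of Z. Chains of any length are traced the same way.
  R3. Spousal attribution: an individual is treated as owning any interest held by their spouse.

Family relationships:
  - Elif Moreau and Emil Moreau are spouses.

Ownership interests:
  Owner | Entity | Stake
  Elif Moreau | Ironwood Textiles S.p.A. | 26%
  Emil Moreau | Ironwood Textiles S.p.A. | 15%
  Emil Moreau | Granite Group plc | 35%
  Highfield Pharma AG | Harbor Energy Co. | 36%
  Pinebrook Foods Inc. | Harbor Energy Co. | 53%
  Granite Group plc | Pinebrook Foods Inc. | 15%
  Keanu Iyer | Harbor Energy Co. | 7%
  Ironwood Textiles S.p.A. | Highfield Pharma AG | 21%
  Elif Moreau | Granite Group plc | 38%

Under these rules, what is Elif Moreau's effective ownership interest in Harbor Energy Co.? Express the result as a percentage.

By spousal attribution (R3), Elif Moreau is treated as also owning Emil Moreau's interest in Granite Group plc, giving 38% + 35% = 73%.
By spousal attribution (R3), Elif Moreau is treated as also owning Emil Moreau's interest in Ironwood Textiles S.p.A, giving 26% + 15% = 41%.
Chain via Granite Group plc → Pinebrook Foods Inc. (R2): 73% × 15% × 53% = 5.8035% of Harbor Energy Co.
Chain via Ironwood Textiles S.p.A. → Highfield Pharma AG (R2): 41% × 21% × 36% = 3.0996% of Harbor Energy Co.
Aggregating (R1): 5.8035% + 3.0996% = 8.9031%.

8.9031%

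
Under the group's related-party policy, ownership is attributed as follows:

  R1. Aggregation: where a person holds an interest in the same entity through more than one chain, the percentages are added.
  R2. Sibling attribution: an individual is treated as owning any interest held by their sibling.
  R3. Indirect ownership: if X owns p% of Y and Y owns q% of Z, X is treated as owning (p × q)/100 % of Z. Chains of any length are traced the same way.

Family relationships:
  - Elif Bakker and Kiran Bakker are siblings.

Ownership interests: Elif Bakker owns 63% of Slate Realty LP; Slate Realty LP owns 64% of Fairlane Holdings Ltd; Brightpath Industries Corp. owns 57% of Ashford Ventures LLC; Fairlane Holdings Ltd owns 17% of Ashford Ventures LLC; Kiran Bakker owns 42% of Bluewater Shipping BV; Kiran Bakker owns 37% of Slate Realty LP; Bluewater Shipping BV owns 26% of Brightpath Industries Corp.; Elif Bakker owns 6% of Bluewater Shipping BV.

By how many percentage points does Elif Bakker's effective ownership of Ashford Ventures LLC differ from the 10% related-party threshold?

7.9936

By sibling attribution (R2), Elif Bakker is treated as also owning Kiran Bakker's interest in Bluewater Shipping BV, giving 6% + 42% = 48%.
By sibling attribution (R2), Elif Bakker is treated as also owning Kiran Bakker's interest in Slate Realty LP, giving 63% + 37% = 100%.
Chain via Bluewater Shipping BV → Brightpath Industries Corp. (R3): 48% × 26% × 57% = 7.1136% of Ashford Ventures LLC.
Chain via Slate Realty LP → Fairlane Holdings Ltd (R3): 100% × 64% × 17% = 10.88% of Ashford Ventures LLC.
Aggregating (R1): 7.1136% + 10.88% = 17.9936%.
17.9936% exceeds the 10% threshold by 7.9936 percentage points.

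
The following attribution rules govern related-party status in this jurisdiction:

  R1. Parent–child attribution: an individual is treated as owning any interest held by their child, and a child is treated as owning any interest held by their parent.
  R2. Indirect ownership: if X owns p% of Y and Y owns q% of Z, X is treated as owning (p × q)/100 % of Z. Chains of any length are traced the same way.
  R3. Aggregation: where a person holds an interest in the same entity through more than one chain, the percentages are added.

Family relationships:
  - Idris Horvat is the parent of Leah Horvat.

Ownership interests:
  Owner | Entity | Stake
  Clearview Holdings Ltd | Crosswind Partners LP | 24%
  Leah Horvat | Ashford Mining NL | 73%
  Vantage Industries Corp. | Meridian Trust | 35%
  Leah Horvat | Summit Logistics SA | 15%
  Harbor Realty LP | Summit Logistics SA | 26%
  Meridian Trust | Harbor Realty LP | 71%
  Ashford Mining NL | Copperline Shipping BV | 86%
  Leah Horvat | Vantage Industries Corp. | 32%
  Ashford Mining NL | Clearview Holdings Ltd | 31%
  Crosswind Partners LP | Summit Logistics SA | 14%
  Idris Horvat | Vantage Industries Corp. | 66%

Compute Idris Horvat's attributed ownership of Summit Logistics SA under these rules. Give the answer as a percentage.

By parent–child attribution (R1), Idris Horvat is treated as also owning Leah Horvat's interest in Vantage Industries Corp, giving 66% + 32% = 98%.
By parent–child attribution (R1), Idris Horvat is treated as owning Leah Horvat's 73% interest in Ashford Mining NL.
By parent–child attribution (R1), Idris Horvat is treated as owning Leah Horvat's 15% interest in Summit Logistics SA.
Chain via Vantage Industries Corp. → Meridian Trust → Harbor Realty LP (R2): 98% × 35% × 71% × 26% = 6.33178% of Summit Logistics SA.
Chain via Ashford Mining NL → Clearview Holdings Ltd → Crosswind Partners LP (R2): 73% × 31% × 24% × 14% = 0.760368% of Summit Logistics SA.
Direct interest in Summit Logistics SA: 15%.
Aggregating (R3): 6.33178% + 0.760368% + 15% = 22.092148%.

22.092148%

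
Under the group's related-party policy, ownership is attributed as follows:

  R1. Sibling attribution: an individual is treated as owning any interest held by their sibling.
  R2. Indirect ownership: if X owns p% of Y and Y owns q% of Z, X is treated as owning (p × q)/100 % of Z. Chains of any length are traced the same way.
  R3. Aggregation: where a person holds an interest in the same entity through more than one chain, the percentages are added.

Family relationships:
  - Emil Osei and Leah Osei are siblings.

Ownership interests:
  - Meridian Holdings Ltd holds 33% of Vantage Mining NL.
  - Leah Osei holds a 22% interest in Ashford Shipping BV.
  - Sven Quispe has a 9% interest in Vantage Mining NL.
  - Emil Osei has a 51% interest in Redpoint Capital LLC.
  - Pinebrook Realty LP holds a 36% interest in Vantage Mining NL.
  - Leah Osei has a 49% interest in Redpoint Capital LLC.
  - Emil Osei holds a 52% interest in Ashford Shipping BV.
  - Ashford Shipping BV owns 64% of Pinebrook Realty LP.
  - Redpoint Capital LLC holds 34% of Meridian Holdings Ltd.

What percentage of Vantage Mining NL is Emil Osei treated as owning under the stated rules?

By sibling attribution (R1), Emil Osei is treated as also owning Leah Osei's interest in Ashford Shipping BV, giving 52% + 22% = 74%.
By sibling attribution (R1), Emil Osei is treated as also owning Leah Osei's interest in Redpoint Capital LLC, giving 51% + 49% = 100%.
Chain via Ashford Shipping BV → Pinebrook Realty LP (R2): 74% × 64% × 36% = 17.0496% of Vantage Mining NL.
Chain via Redpoint Capital LLC → Meridian Holdings Ltd (R2): 100% × 34% × 33% = 11.22% of Vantage Mining NL.
Aggregating (R3): 17.0496% + 11.22% = 28.2696%.

28.2696%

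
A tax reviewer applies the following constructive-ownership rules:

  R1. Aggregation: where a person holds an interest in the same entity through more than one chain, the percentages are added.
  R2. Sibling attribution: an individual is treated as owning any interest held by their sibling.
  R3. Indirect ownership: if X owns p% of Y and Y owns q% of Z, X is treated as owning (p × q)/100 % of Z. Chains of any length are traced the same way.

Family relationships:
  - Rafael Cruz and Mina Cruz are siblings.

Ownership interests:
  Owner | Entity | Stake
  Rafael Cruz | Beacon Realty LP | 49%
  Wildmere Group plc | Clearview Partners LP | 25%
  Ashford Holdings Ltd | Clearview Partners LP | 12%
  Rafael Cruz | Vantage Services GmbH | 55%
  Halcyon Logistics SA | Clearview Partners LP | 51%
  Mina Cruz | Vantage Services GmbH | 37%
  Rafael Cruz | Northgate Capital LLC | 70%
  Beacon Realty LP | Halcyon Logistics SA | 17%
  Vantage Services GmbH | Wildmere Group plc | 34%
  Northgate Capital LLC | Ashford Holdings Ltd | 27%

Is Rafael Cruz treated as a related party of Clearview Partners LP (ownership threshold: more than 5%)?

Yes

By sibling attribution (R2), Rafael Cruz is treated as also owning Mina Cruz's interest in Vantage Services GmbH, giving 55% + 37% = 92%.
Chain via Beacon Realty LP → Halcyon Logistics SA (R3): 49% × 17% × 51% = 4.2483% of Clearview Partners LP.
Chain via Northgate Capital LLC → Ashford Holdings Ltd (R3): 70% × 27% × 12% = 2.268% of Clearview Partners LP.
Chain via Vantage Services GmbH → Wildmere Group plc (R3): 92% × 34% × 25% = 7.82% of Clearview Partners LP.
Aggregating (R1): 4.2483% + 2.268% + 7.82% = 14.3363%.
14.3363% exceeds the 5% threshold, so Rafael is a related party to Clearview Partners LP.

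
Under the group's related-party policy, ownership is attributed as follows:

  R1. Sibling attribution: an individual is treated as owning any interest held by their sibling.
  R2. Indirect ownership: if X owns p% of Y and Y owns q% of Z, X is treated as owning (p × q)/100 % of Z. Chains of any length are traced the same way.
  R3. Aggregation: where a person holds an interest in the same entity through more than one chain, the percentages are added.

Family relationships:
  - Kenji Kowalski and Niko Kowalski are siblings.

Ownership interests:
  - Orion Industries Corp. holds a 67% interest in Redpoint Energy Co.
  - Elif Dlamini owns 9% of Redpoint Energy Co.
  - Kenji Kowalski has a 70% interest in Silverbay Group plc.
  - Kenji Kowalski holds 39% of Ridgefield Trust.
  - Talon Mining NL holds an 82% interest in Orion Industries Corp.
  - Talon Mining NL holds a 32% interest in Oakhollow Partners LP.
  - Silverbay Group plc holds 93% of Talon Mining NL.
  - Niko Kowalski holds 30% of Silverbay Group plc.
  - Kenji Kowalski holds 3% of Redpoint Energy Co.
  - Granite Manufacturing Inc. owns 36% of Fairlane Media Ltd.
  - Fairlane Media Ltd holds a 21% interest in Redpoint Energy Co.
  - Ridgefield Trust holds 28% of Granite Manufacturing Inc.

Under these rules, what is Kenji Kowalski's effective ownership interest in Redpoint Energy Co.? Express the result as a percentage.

54.919752%

By sibling attribution (R1), Kenji Kowalski is treated as also owning Niko Kowalski's interest in Silverbay Group plc, giving 70% + 30% = 100%.
Chain via Silverbay Group plc → Talon Mining NL → Orion Industries Corp. (R2): 100% × 93% × 82% × 67% = 51.0942% of Redpoint Energy Co.
Chain via Ridgefield Trust → Granite Manufacturing Inc. → Fairlane Media Ltd (R2): 39% × 28% × 36% × 21% = 0.825552% of Redpoint Energy Co.
Direct interest in Redpoint Energy Co: 3%.
Aggregating (R3): 51.0942% + 0.825552% + 3% = 54.919752%.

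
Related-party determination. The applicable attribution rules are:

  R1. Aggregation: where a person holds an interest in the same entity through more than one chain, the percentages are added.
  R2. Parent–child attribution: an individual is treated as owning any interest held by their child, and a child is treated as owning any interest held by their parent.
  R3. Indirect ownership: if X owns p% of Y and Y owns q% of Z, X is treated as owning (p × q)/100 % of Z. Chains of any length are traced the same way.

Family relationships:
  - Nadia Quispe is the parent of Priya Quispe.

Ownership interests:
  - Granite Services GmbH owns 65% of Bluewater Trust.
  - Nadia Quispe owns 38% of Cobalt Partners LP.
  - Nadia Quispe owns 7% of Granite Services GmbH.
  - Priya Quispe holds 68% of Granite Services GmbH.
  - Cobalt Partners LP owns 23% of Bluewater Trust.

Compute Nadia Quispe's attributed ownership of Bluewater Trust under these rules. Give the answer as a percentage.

57.49%

By parent–child attribution (R2), Nadia Quispe is treated as also owning Priya Quispe's interest in Granite Services GmbH, giving 7% + 68% = 75%.
Chain via Cobalt Partners LP (R3): 38% × 23% = 8.74% of Bluewater Trust.
Chain via Granite Services GmbH (R3): 75% × 65% = 48.75% of Bluewater Trust.
Aggregating (R1): 8.74% + 48.75% = 57.49%.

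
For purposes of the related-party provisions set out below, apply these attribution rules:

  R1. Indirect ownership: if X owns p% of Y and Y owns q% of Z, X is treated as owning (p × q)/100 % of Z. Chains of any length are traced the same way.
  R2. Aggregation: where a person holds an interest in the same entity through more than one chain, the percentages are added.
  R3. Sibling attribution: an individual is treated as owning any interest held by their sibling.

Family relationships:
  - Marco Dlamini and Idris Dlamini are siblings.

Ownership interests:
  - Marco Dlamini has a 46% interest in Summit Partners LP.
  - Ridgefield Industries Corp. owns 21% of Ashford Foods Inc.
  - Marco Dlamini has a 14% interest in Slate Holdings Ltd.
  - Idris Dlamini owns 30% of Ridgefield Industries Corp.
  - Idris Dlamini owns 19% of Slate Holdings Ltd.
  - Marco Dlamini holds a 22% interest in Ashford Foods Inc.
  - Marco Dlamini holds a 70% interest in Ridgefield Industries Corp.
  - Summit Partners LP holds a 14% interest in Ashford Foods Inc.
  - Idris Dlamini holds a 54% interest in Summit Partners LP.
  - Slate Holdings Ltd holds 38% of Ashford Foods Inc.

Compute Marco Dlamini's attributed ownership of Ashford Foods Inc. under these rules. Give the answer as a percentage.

By sibling attribution (R3), Marco Dlamini is treated as also owning Idris Dlamini's interest in Ridgefield Industries Corp, giving 70% + 30% = 100%.
By sibling attribution (R3), Marco Dlamini is treated as also owning Idris Dlamini's interest in Slate Holdings Ltd, giving 14% + 19% = 33%.
By sibling attribution (R3), Marco Dlamini is treated as also owning Idris Dlamini's interest in Summit Partners LP, giving 46% + 54% = 100%.
Chain via Ridgefield Industries Corp. (R1): 100% × 21% = 21% of Ashford Foods Inc.
Chain via Slate Holdings Ltd (R1): 33% × 38% = 12.54% of Ashford Foods Inc.
Chain via Summit Partners LP (R1): 100% × 14% = 14% of Ashford Foods Inc.
Direct interest in Ashford Foods Inc: 22%.
Aggregating (R2): 21% + 12.54% + 14% + 22% = 69.54%.

69.54%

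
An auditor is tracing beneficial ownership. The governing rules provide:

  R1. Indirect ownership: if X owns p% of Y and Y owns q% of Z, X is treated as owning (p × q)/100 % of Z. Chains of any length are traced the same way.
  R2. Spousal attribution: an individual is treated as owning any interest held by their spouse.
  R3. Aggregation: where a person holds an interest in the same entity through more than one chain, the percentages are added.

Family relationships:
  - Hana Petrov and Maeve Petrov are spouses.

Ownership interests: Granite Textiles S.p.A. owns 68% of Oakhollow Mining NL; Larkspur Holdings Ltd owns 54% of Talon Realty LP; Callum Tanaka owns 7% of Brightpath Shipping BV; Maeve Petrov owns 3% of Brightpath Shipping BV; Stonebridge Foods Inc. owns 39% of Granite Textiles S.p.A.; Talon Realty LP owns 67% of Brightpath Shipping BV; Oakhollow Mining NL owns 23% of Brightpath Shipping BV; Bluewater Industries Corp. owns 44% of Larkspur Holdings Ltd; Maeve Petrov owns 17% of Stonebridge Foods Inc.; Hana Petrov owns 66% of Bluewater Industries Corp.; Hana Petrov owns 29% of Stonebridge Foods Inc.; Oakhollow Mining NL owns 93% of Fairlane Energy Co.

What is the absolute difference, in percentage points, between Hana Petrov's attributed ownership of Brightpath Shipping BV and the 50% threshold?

By spousal attribution (R2), Hana Petrov is treated as also owning Maeve Petrov's interest in Stonebridge Foods Inc, giving 29% + 17% = 46%.
By spousal attribution (R2), Hana Petrov is treated as owning Maeve Petrov's 3% interest in Brightpath Shipping BV.
Chain via Stonebridge Foods Inc. → Granite Textiles S.p.A. → Oakhollow Mining NL (R1): 46% × 39% × 68% × 23% = 2.805816% of Brightpath Shipping BV.
Chain via Bluewater Industries Corp. → Larkspur Holdings Ltd → Talon Realty LP (R1): 66% × 44% × 54% × 67% = 10.506672% of Brightpath Shipping BV.
Direct interest in Brightpath Shipping BV: 3%.
Aggregating (R3): 2.805816% + 10.506672% + 3% = 16.312488%.
16.312488% falls short of the 50% threshold by 33.687512 percentage points.

33.687512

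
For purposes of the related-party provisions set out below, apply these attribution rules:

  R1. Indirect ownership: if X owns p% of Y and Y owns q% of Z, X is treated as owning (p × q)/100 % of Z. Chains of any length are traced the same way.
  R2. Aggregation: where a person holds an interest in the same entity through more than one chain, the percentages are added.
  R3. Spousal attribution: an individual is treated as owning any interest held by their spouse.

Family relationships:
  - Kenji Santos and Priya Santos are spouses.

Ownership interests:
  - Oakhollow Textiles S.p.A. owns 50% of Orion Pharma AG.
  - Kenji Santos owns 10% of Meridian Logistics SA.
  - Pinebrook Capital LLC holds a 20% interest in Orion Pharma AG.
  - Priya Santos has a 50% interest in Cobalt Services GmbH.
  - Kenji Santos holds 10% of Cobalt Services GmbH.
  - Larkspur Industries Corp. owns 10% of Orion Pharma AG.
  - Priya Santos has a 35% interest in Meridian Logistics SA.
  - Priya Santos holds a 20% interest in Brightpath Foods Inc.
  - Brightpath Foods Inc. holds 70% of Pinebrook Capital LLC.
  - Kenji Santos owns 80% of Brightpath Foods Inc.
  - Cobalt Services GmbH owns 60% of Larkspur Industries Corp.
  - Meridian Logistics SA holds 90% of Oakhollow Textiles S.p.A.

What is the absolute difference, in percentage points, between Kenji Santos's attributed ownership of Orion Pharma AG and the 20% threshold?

17.85

By spousal attribution (R3), Kenji Santos is treated as also owning Priya Santos's interest in Meridian Logistics SA, giving 10% + 35% = 45%.
By spousal attribution (R3), Kenji Santos is treated as also owning Priya Santos's interest in Brightpath Foods Inc, giving 80% + 20% = 100%.
By spousal attribution (R3), Kenji Santos is treated as also owning Priya Santos's interest in Cobalt Services GmbH, giving 10% + 50% = 60%.
Chain via Meridian Logistics SA → Oakhollow Textiles S.p.A. (R1): 45% × 90% × 50% = 20.25% of Orion Pharma AG.
Chain via Brightpath Foods Inc. → Pinebrook Capital LLC (R1): 100% × 70% × 20% = 14% of Orion Pharma AG.
Chain via Cobalt Services GmbH → Larkspur Industries Corp. (R1): 60% × 60% × 10% = 3.6% of Orion Pharma AG.
Aggregating (R2): 20.25% + 14% + 3.6% = 37.85%.
37.85% exceeds the 20% threshold by 17.85 percentage points.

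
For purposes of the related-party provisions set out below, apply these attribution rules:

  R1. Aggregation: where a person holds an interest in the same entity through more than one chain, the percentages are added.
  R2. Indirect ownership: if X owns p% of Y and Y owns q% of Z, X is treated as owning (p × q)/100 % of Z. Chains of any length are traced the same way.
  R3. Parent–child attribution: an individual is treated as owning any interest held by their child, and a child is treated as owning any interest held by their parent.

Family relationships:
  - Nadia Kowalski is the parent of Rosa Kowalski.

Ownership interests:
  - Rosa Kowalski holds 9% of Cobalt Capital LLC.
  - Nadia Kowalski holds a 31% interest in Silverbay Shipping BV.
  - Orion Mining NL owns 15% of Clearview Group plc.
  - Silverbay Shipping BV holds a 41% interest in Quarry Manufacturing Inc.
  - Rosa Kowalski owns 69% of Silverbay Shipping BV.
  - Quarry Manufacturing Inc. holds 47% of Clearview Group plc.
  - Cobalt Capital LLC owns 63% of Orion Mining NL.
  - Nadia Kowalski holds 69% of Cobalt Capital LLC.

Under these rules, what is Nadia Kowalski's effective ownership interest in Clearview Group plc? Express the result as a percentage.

26.641%

By parent–child attribution (R3), Nadia Kowalski is treated as also owning Rosa Kowalski's interest in Silverbay Shipping BV, giving 31% + 69% = 100%.
By parent–child attribution (R3), Nadia Kowalski is treated as also owning Rosa Kowalski's interest in Cobalt Capital LLC, giving 69% + 9% = 78%.
Chain via Silverbay Shipping BV → Quarry Manufacturing Inc. (R2): 100% × 41% × 47% = 19.27% of Clearview Group plc.
Chain via Cobalt Capital LLC → Orion Mining NL (R2): 78% × 63% × 15% = 7.371% of Clearview Group plc.
Aggregating (R1): 19.27% + 7.371% = 26.641%.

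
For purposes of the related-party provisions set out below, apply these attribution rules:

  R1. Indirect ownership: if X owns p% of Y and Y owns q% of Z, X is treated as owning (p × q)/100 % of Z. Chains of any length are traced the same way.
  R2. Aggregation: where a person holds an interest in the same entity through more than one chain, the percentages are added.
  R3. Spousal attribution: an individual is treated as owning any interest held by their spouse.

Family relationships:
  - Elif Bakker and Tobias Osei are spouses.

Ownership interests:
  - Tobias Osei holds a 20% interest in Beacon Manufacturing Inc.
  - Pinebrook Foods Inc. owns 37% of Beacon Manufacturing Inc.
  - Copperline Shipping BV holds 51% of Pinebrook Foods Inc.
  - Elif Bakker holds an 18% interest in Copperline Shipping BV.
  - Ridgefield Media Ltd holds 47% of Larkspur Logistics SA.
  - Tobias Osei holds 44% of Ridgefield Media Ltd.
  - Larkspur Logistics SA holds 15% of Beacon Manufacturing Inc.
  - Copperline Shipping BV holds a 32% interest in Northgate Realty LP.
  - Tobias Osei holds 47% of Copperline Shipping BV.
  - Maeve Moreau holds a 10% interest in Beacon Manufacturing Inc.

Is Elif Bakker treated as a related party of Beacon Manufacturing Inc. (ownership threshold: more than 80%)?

By spousal attribution (R3), Elif Bakker is treated as also owning Tobias Osei's interest in Copperline Shipping BV, giving 18% + 47% = 65%.
By spousal attribution (R3), Elif Bakker is treated as owning Tobias Osei's 44% interest in Ridgefield Media Ltd.
By spousal attribution (R3), Elif Bakker is treated as owning Tobias Osei's 20% interest in Beacon Manufacturing Inc.
Chain via Copperline Shipping BV → Pinebrook Foods Inc. (R1): 65% × 51% × 37% = 12.2655% of Beacon Manufacturing Inc.
Chain via Ridgefield Media Ltd → Larkspur Logistics SA (R1): 44% × 47% × 15% = 3.102% of Beacon Manufacturing Inc.
Direct interest in Beacon Manufacturing Inc: 20%.
Aggregating (R2): 12.2655% + 3.102% + 20% = 35.3675%.
35.3675% does not exceed the 80% threshold, so Elif is not a related party to Beacon Manufacturing Inc.

No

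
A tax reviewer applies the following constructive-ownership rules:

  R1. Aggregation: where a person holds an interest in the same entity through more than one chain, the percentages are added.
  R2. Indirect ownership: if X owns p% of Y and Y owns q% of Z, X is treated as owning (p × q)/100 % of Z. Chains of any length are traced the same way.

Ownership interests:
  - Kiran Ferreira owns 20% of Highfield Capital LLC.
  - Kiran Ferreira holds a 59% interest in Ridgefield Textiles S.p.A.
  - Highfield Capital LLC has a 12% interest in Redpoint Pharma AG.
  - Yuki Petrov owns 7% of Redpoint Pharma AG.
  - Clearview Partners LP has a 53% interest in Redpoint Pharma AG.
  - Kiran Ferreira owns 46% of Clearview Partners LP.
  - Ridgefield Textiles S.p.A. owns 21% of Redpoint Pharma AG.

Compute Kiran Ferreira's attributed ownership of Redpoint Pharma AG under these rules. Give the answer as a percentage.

Chain via Ridgefield Textiles S.p.A. (R2): 59% × 21% = 12.39% of Redpoint Pharma AG.
Chain via Highfield Capital LLC (R2): 20% × 12% = 2.4% of Redpoint Pharma AG.
Chain via Clearview Partners LP (R2): 46% × 53% = 24.38% of Redpoint Pharma AG.
Aggregating (R1): 12.39% + 2.4% + 24.38% = 39.17%.

39.17%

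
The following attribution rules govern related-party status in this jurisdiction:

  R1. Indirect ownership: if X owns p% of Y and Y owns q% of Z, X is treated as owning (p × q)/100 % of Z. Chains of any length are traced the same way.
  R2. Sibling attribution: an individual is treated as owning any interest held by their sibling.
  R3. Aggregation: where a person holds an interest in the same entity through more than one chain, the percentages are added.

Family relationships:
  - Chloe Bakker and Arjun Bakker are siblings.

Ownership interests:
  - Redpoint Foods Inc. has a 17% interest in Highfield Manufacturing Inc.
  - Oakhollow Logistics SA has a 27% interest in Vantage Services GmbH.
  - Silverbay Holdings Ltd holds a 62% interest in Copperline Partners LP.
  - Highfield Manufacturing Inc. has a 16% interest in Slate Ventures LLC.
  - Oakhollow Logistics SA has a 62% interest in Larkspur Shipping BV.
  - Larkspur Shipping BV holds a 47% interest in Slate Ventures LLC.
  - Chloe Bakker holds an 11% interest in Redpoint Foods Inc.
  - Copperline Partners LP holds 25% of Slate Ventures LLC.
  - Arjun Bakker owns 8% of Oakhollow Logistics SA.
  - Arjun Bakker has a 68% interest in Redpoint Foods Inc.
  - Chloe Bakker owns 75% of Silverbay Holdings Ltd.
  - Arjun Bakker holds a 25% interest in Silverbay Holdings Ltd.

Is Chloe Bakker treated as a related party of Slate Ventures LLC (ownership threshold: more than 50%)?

By sibling attribution (R2), Chloe Bakker is treated as also owning Arjun Bakker's interest in Redpoint Foods Inc, giving 11% + 68% = 79%.
By sibling attribution (R2), Chloe Bakker is treated as also owning Arjun Bakker's interest in Silverbay Holdings Ltd, giving 75% + 25% = 100%.
By sibling attribution (R2), Chloe Bakker is treated as owning Arjun Bakker's 8% interest in Oakhollow Logistics SA.
Chain via Redpoint Foods Inc. → Highfield Manufacturing Inc. (R1): 79% × 17% × 16% = 2.1488% of Slate Ventures LLC.
Chain via Silverbay Holdings Ltd → Copperline Partners LP (R1): 100% × 62% × 25% = 15.5% of Slate Ventures LLC.
Chain via Oakhollow Logistics SA → Larkspur Shipping BV (R1): 8% × 62% × 47% = 2.3312% of Slate Ventures LLC.
Aggregating (R3): 2.1488% + 15.5% + 2.3312% = 19.98%.
19.98% does not exceed the 50% threshold, so Chloe is not a related party to Slate Ventures LLC.

No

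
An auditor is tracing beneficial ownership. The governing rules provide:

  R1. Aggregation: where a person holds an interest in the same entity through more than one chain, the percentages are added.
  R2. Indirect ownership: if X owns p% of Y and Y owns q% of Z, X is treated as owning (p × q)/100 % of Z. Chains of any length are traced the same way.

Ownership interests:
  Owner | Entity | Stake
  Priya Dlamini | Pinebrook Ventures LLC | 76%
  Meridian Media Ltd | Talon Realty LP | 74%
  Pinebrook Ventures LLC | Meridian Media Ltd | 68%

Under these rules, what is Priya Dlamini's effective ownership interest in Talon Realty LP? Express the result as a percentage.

Chain via Pinebrook Ventures LLC → Meridian Media Ltd (R2): 76% × 68% × 74% = 38.2432% of Talon Realty LP.

38.2432%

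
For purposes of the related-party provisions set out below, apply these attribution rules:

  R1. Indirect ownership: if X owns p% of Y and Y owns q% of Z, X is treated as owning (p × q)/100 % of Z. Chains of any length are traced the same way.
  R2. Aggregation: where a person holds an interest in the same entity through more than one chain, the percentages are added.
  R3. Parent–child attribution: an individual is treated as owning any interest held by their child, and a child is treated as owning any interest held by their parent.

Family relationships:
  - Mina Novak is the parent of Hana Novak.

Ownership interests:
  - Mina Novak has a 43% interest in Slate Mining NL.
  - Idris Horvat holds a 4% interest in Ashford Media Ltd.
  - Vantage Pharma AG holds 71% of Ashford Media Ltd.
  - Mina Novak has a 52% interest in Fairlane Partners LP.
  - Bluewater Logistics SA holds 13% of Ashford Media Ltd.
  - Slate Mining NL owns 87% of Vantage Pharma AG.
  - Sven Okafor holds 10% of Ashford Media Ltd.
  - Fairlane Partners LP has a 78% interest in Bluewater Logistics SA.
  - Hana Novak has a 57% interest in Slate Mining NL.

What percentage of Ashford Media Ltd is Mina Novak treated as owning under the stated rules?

67.0428%

By parent–child attribution (R3), Mina Novak is treated as also owning Hana Novak's interest in Slate Mining NL, giving 43% + 57% = 100%.
Chain via Slate Mining NL → Vantage Pharma AG (R1): 100% × 87% × 71% = 61.77% of Ashford Media Ltd.
Chain via Fairlane Partners LP → Bluewater Logistics SA (R1): 52% × 78% × 13% = 5.2728% of Ashford Media Ltd.
Aggregating (R2): 61.77% + 5.2728% = 67.0428%.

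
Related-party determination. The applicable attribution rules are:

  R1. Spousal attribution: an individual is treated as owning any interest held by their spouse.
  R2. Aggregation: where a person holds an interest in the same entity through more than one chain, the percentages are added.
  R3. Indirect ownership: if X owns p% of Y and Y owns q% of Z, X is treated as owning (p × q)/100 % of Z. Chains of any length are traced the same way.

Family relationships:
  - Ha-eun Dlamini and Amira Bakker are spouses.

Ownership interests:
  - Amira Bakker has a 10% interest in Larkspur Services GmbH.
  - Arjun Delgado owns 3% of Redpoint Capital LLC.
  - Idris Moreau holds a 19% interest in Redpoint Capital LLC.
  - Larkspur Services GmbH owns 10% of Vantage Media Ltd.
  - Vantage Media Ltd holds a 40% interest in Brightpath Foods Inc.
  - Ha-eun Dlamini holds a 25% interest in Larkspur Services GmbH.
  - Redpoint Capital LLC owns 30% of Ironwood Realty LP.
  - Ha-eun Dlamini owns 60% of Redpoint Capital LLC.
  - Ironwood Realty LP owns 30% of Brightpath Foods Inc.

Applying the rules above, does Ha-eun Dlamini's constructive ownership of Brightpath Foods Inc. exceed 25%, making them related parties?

By spousal attribution (R1), Ha-eun Dlamini is treated as also owning Amira Bakker's interest in Larkspur Services GmbH, giving 25% + 10% = 35%.
Chain via Larkspur Services GmbH → Vantage Media Ltd (R3): 35% × 10% × 40% = 1.4% of Brightpath Foods Inc.
Chain via Redpoint Capital LLC → Ironwood Realty LP (R3): 60% × 30% × 30% = 5.4% of Brightpath Foods Inc.
Aggregating (R2): 1.4% + 5.4% = 6.8%.
6.8% does not exceed the 25% threshold, so Ha-eun is not a related party to Brightpath Foods Inc.

No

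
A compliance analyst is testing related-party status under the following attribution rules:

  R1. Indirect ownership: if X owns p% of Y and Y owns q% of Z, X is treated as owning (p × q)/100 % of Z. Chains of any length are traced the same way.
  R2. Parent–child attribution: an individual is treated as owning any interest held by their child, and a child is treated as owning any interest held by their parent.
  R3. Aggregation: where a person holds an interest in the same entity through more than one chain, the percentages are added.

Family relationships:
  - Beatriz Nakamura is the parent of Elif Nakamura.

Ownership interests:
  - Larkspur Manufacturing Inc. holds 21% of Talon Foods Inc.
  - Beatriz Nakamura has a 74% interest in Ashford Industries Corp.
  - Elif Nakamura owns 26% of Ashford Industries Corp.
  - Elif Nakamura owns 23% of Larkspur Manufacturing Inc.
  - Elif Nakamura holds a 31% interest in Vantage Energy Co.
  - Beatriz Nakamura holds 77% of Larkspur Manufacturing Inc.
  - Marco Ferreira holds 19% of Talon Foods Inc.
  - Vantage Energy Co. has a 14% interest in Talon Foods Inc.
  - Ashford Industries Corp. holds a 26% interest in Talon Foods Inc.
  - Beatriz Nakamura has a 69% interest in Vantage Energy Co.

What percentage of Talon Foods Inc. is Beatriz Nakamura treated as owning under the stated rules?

61%

By parent–child attribution (R2), Beatriz Nakamura is treated as also owning Elif Nakamura's interest in Ashford Industries Corp, giving 74% + 26% = 100%.
By parent–child attribution (R2), Beatriz Nakamura is treated as also owning Elif Nakamura's interest in Vantage Energy Co, giving 69% + 31% = 100%.
By parent–child attribution (R2), Beatriz Nakamura is treated as also owning Elif Nakamura's interest in Larkspur Manufacturing Inc, giving 77% + 23% = 100%.
Chain via Ashford Industries Corp. (R1): 100% × 26% = 26% of Talon Foods Inc.
Chain via Vantage Energy Co. (R1): 100% × 14% = 14% of Talon Foods Inc.
Chain via Larkspur Manufacturing Inc. (R1): 100% × 21% = 21% of Talon Foods Inc.
Aggregating (R3): 26% + 14% + 21% = 61%.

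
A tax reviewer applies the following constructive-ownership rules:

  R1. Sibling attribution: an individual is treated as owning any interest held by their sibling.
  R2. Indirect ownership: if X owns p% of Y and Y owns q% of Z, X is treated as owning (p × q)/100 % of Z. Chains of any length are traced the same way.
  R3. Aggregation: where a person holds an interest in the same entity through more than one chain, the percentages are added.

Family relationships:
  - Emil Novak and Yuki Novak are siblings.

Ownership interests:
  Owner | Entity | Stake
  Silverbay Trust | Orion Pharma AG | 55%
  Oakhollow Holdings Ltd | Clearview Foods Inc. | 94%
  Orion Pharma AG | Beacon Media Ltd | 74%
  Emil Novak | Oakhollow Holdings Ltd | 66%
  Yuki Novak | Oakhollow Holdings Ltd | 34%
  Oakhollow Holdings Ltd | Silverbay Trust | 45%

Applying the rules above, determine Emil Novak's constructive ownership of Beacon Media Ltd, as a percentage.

By sibling attribution (R1), Emil Novak is treated as also owning Yuki Novak's interest in Oakhollow Holdings Ltd, giving 66% + 34% = 100%.
Chain via Oakhollow Holdings Ltd → Silverbay Trust → Orion Pharma AG (R2): 100% × 45% × 55% × 74% = 18.315% of Beacon Media Ltd.

18.315%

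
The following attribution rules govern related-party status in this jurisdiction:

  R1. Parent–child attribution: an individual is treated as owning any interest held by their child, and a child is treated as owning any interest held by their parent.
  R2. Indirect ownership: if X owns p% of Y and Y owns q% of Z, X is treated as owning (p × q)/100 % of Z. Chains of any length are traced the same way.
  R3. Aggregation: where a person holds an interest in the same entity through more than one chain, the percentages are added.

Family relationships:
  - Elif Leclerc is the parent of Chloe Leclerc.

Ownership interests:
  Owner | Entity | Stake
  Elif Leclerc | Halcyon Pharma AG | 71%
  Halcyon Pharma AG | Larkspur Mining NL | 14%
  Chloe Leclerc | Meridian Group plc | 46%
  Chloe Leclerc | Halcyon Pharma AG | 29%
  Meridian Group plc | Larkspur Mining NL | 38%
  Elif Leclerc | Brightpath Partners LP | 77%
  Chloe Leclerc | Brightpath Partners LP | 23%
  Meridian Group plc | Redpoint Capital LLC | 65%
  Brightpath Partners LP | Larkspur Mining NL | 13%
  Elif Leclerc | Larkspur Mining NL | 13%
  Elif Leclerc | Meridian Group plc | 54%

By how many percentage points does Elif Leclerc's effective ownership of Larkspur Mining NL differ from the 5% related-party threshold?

73

By parent–child attribution (R1), Elif Leclerc is treated as also owning Chloe Leclerc's interest in Meridian Group plc, giving 54% + 46% = 100%.
By parent–child attribution (R1), Elif Leclerc is treated as also owning Chloe Leclerc's interest in Halcyon Pharma AG, giving 71% + 29% = 100%.
By parent–child attribution (R1), Elif Leclerc is treated as also owning Chloe Leclerc's interest in Brightpath Partners LP, giving 77% + 23% = 100%.
Chain via Meridian Group plc (R2): 100% × 38% = 38% of Larkspur Mining NL.
Chain via Halcyon Pharma AG (R2): 100% × 14% = 14% of Larkspur Mining NL.
Chain via Brightpath Partners LP (R2): 100% × 13% = 13% of Larkspur Mining NL.
Direct interest in Larkspur Mining NL: 13%.
Aggregating (R3): 38% + 14% + 13% + 13% = 78%.
78% exceeds the 5% threshold by 73 percentage points.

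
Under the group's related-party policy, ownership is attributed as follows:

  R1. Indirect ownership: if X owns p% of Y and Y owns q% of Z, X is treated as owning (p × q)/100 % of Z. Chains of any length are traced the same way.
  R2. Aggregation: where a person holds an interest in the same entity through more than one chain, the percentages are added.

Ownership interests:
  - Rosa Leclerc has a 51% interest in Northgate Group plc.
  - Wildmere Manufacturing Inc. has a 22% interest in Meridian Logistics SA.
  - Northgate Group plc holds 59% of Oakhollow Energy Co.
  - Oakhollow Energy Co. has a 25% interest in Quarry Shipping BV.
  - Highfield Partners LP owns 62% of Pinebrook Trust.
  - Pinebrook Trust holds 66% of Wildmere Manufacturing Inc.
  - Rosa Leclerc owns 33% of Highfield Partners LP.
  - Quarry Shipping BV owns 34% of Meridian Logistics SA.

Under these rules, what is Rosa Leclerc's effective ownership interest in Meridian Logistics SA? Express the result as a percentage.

Chain via Highfield Partners LP → Pinebrook Trust → Wildmere Manufacturing Inc. (R1): 33% × 62% × 66% × 22% = 2.970792% of Meridian Logistics SA.
Chain via Northgate Group plc → Oakhollow Energy Co. → Quarry Shipping BV (R1): 51% × 59% × 25% × 34% = 2.55765% of Meridian Logistics SA.
Aggregating (R2): 2.970792% + 2.55765% = 5.528442%.

5.528442%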